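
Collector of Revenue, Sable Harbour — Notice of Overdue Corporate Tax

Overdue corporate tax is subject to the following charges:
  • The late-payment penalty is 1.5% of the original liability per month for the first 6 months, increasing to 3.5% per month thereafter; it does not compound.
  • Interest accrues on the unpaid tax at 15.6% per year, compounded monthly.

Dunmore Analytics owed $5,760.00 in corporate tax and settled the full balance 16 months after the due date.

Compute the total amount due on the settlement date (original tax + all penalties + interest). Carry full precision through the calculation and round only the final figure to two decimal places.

Penalty, months 1–6: 6 × 1.5% × $5,760.00 = $518.40
Penalty, months 7–16: 10 × 3.5% × $5,760.00 = $2,016.00
Interest (15.6%/yr ÷ 12 = 1.3%/month): $5,760.00 × ((1 + 0.013)^16 − 1) = $1,322.2884…
Total = $5,760.00 + $2,534.4000 + $1,322.2884… = $9,616.69

$9,616.69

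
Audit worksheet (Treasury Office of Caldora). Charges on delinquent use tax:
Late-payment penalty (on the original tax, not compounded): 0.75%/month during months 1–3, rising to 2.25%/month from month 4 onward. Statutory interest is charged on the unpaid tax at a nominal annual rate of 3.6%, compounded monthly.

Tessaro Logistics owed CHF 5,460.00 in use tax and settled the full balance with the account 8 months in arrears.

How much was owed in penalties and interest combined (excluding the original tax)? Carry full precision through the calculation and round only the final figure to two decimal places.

CHF 869.52

Penalty, months 1–3: 3 × 0.75% × CHF 5,460.00 = CHF 122.85
Penalty, months 4–8: 5 × 2.25% × CHF 5,460.00 = CHF 614.25
Interest (3.6%/yr ÷ 12 = 0.3%/month): CHF 5,460.00 × ((1 + 0.003)^8 − 1) = CHF 132.4242…
Penalties + interest = CHF 737.1000 + CHF 132.4242… = CHF 869.52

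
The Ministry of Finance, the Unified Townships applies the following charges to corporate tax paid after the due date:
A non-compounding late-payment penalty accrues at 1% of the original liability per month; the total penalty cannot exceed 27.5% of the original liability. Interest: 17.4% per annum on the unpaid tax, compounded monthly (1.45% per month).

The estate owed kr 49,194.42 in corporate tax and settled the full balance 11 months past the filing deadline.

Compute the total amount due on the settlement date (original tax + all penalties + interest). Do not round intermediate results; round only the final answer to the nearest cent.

Penalty: 11 × 1% × kr 49,194.42 = kr 5,411.39… (below the 27.5% cap of kr 13,528.47…)
Interest: kr 49,194.42 × ((1 + 0.0145)^11 − 1) = kr 49,194.42 × 0.1715817… = kr 8,440.8603…
Total = kr 49,194.42 + kr 5,411.3862 + kr 8,440.8603… = kr 63,046.67

kr 63,046.67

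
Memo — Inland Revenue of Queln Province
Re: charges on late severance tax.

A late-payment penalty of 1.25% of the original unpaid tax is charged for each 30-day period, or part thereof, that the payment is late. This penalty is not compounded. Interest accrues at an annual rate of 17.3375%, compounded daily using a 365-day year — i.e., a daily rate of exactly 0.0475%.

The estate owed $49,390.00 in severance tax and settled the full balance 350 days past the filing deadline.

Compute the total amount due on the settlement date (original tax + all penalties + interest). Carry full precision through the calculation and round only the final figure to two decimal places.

Penalty periods: ⌈350/30⌉ = 12; penalty = 12 × 1.25% × $49,390.00 = $7,408.50
Interest: $49,390.00 × ((1 + 0.000475)^350 − 1) = $49,390.00 × 0.18082167… = $8,930.7824…
Total = $49,390.00 + $7,408.5000 + $8,930.7824… = $65,729.28

$65,729.28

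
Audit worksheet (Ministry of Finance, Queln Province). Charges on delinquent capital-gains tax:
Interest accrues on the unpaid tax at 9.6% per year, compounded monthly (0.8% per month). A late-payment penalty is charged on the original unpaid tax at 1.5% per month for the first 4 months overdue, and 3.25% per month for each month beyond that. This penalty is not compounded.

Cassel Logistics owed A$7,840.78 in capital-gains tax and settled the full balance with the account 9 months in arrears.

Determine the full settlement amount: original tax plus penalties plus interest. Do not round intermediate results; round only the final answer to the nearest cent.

Penalty, months 1–4: 4 × 1.5% × A$7,840.78 = A$470.45…
Penalty, months 5–9: 5 × 3.25% × A$7,840.78 = A$1,274.13…
Interest: A$7,840.78 × ((1 + 0.008)^9 − 1) = A$7,840.78 × 0.0743475… = A$582.9426…
Total = A$7,840.78 + A$1,744.5736… + A$582.9426… = A$10,168.30

A$10,168.30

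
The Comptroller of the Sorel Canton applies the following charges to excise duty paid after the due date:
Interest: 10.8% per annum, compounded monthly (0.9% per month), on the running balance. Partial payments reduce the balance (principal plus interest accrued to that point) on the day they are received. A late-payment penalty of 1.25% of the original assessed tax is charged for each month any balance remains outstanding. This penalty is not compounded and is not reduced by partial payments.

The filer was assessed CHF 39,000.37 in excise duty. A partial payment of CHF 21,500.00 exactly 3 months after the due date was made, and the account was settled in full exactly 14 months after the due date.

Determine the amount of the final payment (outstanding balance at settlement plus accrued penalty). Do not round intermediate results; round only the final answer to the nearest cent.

Balance at month 3: CHF 39,000.3700 × (1 + 0.009)^3 = CHF 40,062.8855…
After CHF 21,500.00 payment: CHF 40,062.8855… − CHF 21,500.00 = CHF 18,562.8855…
Balance at month 14: CHF 18,562.8855… × (1 + 0.009)^11 = CHF 20,485.5824…
Penalty: 14 × 1.25% × CHF 39,000.37 = CHF 6,825.06…
Final settlement = outstanding balance + penalty = CHF 20,485.5824… + CHF 6,825.06… = CHF 27,310.65

CHF 27,310.65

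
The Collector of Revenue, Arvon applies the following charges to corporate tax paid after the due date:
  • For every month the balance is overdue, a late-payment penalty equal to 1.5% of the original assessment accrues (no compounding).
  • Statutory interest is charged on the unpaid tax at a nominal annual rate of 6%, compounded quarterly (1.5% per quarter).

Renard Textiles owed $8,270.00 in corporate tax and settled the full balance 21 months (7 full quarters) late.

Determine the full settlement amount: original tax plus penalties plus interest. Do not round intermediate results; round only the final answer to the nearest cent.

Late-payment penalty = 1.5% × $8,270.00 × 21 mo = $2,605.05
Interest: $8,270.00 × ((1 + 0.015)^7 − 1) = $8,270.00 × 0.1098449… = $908.4174…
Total = $8,270.00 + $2,605.0500 + $908.4174… = $11,783.47

$11,783.47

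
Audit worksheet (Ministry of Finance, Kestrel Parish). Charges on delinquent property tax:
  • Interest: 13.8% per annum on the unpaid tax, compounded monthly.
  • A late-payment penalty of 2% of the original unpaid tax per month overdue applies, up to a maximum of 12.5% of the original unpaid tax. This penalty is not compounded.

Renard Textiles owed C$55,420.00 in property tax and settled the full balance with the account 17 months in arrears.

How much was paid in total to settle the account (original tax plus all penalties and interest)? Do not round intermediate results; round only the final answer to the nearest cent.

C$74,238.59

Penalty (uncapped): 17 × 2% × C$55,420.00 = C$18,842.80; cap = 12.5% × C$55,420.00 = C$6,927.50 → penalty = C$6,927.50
Interest (13.8%/yr ÷ 12 = 1.15%/month): C$55,420.00 × ((1 + 0.0115)^17 − 1) = C$11,891.0867…
Total = C$55,420.00 + C$6,927.5000 + C$11,891.0867… = C$74,238.59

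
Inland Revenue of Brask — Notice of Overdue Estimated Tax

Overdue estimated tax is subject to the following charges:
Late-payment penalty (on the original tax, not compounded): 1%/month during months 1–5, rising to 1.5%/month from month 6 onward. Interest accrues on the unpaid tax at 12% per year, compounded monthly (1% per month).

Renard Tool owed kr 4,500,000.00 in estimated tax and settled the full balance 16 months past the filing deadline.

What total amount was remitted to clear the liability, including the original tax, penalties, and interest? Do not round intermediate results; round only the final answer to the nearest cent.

Penalty, months 1–5: 5 × 1% × kr 4,500,000.00 = kr 225,000.00
Penalty, months 6–16: 11 × 1.5% × kr 4,500,000.00 = kr 742,500.00
Interest: kr 4,500,000.00 × ((1 + 0.01)^16 − 1) = kr 4,500,000.00 × 0.1725786… = kr 776,603.9022…
Total = kr 4,500,000.00 + kr 967,500.0000 + kr 776,603.9022… = kr 6,244,103.90

kr 6,244,103.90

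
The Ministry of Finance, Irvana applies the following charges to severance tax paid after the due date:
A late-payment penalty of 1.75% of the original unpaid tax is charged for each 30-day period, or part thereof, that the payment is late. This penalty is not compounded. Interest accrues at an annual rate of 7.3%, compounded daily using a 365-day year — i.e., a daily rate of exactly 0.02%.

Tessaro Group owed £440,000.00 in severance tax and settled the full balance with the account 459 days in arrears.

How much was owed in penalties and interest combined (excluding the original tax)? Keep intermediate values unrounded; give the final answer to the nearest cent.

£165,499.62

Penalty periods: ⌈459/30⌉ = 16; penalty = 16 × 1.75% × £440,000.00 = £123,200.00
Interest: £440,000.00 × ((1 + 0.0002)^459 − 1) = £440,000.00 × 0.09613551… = £42,299.6243…
Penalties + interest = £123,200.0000 + £42,299.6243… = £165,499.62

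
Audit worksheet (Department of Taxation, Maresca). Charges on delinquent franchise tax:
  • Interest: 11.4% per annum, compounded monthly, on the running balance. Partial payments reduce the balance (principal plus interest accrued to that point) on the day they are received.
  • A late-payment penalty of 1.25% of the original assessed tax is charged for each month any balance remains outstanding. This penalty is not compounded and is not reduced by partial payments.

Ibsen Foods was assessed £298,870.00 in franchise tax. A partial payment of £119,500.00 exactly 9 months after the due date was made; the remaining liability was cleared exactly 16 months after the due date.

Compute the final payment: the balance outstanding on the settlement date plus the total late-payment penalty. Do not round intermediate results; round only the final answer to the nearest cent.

£279,780.18

Monthly rate = 11.4% ÷ 12 = 0.95%
Balance at month 9: £298,870.0000 × (1 + 0.0095)^9 = £325,416.2478…
After £119,500.00 payment: £325,416.2478… − £119,500.00 = £205,916.2478…
Balance at month 16: £205,916.2478… × (1 + 0.0095)^7 = £220,006.1792…
Penalty: 16 × 1.25% × £298,870.00 = £59,774.00
Final settlement = outstanding balance + penalty = £220,006.1792… + £59,774.00 = £279,780.18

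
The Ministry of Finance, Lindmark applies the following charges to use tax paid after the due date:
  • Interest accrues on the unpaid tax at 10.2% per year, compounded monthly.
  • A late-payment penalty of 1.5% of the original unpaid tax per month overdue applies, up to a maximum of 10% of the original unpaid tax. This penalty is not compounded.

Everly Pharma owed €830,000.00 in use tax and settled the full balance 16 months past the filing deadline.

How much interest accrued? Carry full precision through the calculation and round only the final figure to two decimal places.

Interest (10.2%/yr ÷ 12 = 0.85%/month): €830,000.00 × ((1 + 0.0085)^16 − 1) = €120,369.5941…

€120,369.59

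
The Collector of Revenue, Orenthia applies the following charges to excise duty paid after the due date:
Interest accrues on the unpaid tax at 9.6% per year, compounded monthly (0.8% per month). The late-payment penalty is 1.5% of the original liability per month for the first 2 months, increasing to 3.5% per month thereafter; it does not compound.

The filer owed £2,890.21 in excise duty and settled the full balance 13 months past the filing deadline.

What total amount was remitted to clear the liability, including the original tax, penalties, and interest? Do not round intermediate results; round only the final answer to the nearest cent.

Penalty, months 1–2: 2 × 1.5% × £2,890.21 = £86.71…
Penalty, months 3–13: 11 × 3.5% × £2,890.21 = £1,112.73…
Interest: £2,890.21 × ((1 + 0.008)^13 − 1) = £2,890.21 × 0.1091414… = £315.4416…
Total = £2,890.21 + £1,199.4372… + £315.4416… = £4,405.09

£4,405.09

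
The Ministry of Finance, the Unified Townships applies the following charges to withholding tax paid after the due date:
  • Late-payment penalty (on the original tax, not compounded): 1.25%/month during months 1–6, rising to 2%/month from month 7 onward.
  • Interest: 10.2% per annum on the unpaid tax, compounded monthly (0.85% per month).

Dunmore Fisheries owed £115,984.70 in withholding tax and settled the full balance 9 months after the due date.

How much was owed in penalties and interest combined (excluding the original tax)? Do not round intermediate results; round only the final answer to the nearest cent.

£24,838.50

Penalty, months 1–6: 6 × 1.25% × £115,984.70 = £8,698.85…
Penalty, months 7–9: 3 × 2% × £115,984.70 = £6,959.08…
Interest: £115,984.70 × ((1 + 0.0085)^9 − 1) = £115,984.70 × 0.0791532… = £9,180.5659…
Penalties + interest = £15,657.9345 + £9,180.5659… = £24,838.50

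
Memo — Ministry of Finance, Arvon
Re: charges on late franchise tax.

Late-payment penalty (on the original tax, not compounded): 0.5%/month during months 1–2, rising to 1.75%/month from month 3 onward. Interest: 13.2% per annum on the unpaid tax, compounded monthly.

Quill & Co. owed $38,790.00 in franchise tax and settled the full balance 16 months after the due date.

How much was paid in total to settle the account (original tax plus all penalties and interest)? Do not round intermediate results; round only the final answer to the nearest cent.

Penalty, months 1–2: 2 × 0.5% × $38,790.00 = $387.90
Penalty, months 3–16: 14 × 1.75% × $38,790.00 = $9,503.55
Interest (13.2%/yr ÷ 12 = 1.1%/month): $38,790.00 × ((1 + 0.011)^16 − 1) = $7,420.2448…
Total = $38,790.00 + $9,891.4500 + $7,420.2448… = $56,101.69

$56,101.69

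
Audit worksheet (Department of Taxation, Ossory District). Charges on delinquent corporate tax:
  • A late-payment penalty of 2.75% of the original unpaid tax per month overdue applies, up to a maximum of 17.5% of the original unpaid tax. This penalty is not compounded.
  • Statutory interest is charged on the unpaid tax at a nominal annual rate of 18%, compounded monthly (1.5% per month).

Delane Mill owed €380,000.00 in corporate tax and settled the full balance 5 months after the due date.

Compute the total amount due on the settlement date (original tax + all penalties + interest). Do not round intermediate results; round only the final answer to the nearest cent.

Penalty: 5 × 2.75% × €380,000.00 = €52,250.00 (below the 17.5% cap of €66,500.00)
Interest: €380,000.00 × ((1 + 0.015)^5 − 1) = €380,000.00 × 0.0772840… = €29,367.9215…
Total = €380,000.00 + €52,250.0000 + €29,367.9215… = €461,617.92

€461,617.92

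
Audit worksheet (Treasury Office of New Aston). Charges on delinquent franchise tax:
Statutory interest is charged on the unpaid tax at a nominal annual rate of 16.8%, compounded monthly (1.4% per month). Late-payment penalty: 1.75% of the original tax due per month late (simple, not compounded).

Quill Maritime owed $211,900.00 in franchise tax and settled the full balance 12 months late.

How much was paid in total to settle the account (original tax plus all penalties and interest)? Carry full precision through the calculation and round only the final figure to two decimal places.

$294,871.38

Late-payment penalty: 12 × 1.75% × $211,900.00 = $44,499.00
Interest: $211,900.00 × ((1 + 0.014)^12 − 1) = $211,900.00 × 0.1815591… = $38,472.3794…
Total = $211,900.00 + $44,499.0000 + $38,472.3794… = $294,871.38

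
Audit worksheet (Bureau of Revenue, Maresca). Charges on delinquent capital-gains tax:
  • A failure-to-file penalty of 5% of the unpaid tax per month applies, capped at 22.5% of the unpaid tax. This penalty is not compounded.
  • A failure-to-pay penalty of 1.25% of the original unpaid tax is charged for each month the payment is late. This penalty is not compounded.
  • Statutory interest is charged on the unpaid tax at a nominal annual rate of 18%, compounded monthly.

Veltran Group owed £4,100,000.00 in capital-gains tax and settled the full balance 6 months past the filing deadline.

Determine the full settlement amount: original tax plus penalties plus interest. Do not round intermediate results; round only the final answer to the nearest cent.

£5,713,117.38

Failure-to-file: 6 × 5% × £4,100,000.00 = £1,230,000.00, capped at 22.5% × £4,100,000.00 = £922,500.00
Failure-to-pay penalty = 1.25% × £4,100,000.00 × 6 mo = £307,500.00
Interest (18%/yr ÷ 12 = 1.5%/month): £4,100,000.00 × ((1 + 0.015)^6 − 1) = £383,117.3822…
Total = £4,100,000.00 + £1,230,000.0000 + £383,117.3822… = £5,713,117.38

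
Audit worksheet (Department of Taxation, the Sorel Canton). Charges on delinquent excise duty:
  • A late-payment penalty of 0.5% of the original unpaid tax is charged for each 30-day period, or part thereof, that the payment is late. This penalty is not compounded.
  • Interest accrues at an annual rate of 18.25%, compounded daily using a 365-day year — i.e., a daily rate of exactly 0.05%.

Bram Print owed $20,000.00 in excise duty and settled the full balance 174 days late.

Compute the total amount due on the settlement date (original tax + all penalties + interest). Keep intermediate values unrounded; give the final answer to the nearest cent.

Penalty periods: ⌈174/30⌉ = 6; penalty = 6 × 0.5% × $20,000.00 = $600.00
Interest: $20,000.00 × ((1 + 0.0005)^174 − 1) = $20,000.00 × 0.09087296… = $1,817.4592…
Total = $20,000.00 + $600.0000 + $1,817.4592… = $22,417.46

$22,417.46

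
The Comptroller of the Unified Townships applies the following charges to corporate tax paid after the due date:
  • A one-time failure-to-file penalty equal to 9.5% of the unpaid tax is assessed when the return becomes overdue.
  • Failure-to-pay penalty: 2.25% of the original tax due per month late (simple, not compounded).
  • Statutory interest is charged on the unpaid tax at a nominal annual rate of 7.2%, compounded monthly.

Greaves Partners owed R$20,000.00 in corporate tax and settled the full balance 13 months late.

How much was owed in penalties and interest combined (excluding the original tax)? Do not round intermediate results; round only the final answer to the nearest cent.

R$9,367.41

Failure-to-file penalty: 9.5% × R$20,000.00 = R$1,900.00
Failure-to-pay penalty = 2.25% × R$20,000.00 × 13 mo = R$5,850.00
Interest (7.2%/yr ÷ 12 = 0.6%/month): R$20,000.00 × ((1 + 0.006)^13 − 1) = R$1,617.4143…
Penalties + interest = R$7,750.0000 + R$1,617.4143… = R$9,367.41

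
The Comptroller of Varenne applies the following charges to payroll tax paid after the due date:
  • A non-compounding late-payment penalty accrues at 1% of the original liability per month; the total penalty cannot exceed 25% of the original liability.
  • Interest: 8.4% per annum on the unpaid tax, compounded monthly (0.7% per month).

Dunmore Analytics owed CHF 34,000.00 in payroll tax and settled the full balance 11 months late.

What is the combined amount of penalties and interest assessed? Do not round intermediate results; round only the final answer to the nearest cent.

Penalty: 11 × 1% × CHF 34,000.00 = CHF 3,740.00 (below the 25% cap of CHF 8,500.00)
Interest: CHF 34,000.00 × ((1 + 0.007)^11 − 1) = CHF 34,000.00 × 0.0797524… = CHF 2,711.5814…
Penalties + interest = CHF 3,740.0000 + CHF 2,711.5814… = CHF 6,451.58

CHF 6,451.58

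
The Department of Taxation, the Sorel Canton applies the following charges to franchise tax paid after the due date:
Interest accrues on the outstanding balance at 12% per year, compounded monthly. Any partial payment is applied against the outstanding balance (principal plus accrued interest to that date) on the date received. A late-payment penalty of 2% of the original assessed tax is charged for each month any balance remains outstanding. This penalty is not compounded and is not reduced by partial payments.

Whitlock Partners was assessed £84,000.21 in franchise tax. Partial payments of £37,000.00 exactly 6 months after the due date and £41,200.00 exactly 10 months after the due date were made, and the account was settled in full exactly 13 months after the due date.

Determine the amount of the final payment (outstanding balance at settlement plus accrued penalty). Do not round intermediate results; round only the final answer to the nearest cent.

Monthly rate = 12% ÷ 12 = 1%
Balance at month 6: £84,000.2100 × (1 + 0.01)^6 = £89,167.9156…
After £37,000.00 payment: £89,167.9156… − £37,000.00 = £52,167.9156…
Balance at month 10: £52,167.9156… × (1 + 0.01)^4 = £54,286.1421…
After £41,200.00 payment: £54,286.1421… − £41,200.00 = £13,086.1421…
Balance at month 13: £13,086.1421… × (1 + 0.01)^3 = £13,482.6653…
Penalty: 13 × 2% × £84,000.21 = £21,840.05…
Final settlement = outstanding balance + penalty = £13,482.6653… + £21,840.05… = £35,322.72

£35,322.72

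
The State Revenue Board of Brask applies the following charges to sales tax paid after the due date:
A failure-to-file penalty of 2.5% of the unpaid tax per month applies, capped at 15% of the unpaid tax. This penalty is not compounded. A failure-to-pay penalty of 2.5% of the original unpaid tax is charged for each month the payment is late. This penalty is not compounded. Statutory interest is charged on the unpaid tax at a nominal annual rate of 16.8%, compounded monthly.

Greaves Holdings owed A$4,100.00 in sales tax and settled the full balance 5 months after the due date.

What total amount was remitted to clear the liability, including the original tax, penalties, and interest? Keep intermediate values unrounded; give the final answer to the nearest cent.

A$5,420.15

Failure-to-file: 5 × 2.5% × A$4,100.00 = A$512.50 (under the 15% cap)
Failure-to-pay penalty = 2.5% × A$4,100.00 × 5 mo = A$512.50
Interest (16.8%/yr ÷ 12 = 1.4%/month): A$4,100.00 × ((1 + 0.014)^5 − 1) = A$295.1493…
Total = A$4,100.00 + A$1,025.0000 + A$295.1493… = A$5,420.15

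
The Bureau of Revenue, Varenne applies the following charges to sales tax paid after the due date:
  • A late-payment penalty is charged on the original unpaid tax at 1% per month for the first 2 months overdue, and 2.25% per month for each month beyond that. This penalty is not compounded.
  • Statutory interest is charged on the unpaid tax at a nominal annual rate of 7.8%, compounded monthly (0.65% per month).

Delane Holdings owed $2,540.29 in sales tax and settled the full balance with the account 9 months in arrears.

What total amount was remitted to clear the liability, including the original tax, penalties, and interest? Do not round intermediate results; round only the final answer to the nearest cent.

$3,143.72

Penalty, months 1–2: 2 × 1% × $2,540.29 = $50.81…
Penalty, months 3–9: 7 × 2.25% × $2,540.29 = $400.10…
Interest: $2,540.29 × ((1 + 0.0065)^9 − 1) = $2,540.29 × 0.0600443… = $152.5299…
Total = $2,540.29 + $450.9015… + $152.5299… = $3,143.72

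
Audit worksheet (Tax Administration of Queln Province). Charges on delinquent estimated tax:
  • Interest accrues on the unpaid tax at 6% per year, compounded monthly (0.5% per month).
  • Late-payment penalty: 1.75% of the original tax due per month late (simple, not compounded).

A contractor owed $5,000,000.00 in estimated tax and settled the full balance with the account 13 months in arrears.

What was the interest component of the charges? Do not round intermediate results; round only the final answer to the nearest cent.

Interest: $5,000,000.00 × ((1 + 0.005)^13 − 1) = $5,000,000.00 × 0.0669862… = $334,931.0046…

$334,931.00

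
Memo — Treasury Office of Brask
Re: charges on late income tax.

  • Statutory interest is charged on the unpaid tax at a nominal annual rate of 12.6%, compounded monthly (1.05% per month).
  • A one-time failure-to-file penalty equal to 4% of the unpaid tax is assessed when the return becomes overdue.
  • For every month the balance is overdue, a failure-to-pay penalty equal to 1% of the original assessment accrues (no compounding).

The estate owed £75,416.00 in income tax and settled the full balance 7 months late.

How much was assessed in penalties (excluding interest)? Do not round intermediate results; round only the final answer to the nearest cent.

Failure-to-file penalty: 4% × £75,416.00 = £3,016.64
Failure-to-pay penalty: 7 × 1% × £75,416.00 = £5,279.12
Total penalty = £3,016.64 + £5,279.12 = £8,295.76

£8,295.76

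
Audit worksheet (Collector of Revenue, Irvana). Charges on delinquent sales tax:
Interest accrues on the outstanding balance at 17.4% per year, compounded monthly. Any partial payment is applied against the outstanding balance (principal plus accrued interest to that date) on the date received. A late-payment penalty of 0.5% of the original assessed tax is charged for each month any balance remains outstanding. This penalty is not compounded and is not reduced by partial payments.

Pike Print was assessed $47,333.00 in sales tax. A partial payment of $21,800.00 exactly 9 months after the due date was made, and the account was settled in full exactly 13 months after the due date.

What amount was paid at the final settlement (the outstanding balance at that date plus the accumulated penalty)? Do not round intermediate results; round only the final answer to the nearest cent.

$37,058.79

Monthly rate = 17.4% ÷ 12 = 1.45%
Balance at month 9: $47,333.0000 × (1 + 0.0145)^9 = $53,880.6087…
After $21,800.00 payment: $53,880.6087… − $21,800.00 = $32,080.6087…
Balance at month 13: $32,080.6087… × (1 + 0.0145)^4 = $33,982.1463…
Penalty: 13 × 0.5% × $47,333.00 = $3,076.65…
Final settlement = outstanding balance + penalty = $33,982.1463… + $3,076.65… = $37,058.79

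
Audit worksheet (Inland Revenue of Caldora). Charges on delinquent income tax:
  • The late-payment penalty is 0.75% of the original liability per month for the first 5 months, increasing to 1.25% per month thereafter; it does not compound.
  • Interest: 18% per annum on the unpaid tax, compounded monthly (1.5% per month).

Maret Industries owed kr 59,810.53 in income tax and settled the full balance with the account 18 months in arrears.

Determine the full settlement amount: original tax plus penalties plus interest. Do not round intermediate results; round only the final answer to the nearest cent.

Penalty, months 1–5: 5 × 0.75% × kr 59,810.53 = kr 2,242.89…
Penalty, months 6–18: 13 × 1.25% × kr 59,810.53 = kr 9,719.21…
Interest: kr 59,810.53 × ((1 + 0.015)^18 − 1) = kr 59,810.53 × 0.3073406… = kr 18,382.2063…
Total = kr 59,810.53 + kr 11,962.1060 + kr 18,382.2063… = kr 90,154.84

kr 90,154.84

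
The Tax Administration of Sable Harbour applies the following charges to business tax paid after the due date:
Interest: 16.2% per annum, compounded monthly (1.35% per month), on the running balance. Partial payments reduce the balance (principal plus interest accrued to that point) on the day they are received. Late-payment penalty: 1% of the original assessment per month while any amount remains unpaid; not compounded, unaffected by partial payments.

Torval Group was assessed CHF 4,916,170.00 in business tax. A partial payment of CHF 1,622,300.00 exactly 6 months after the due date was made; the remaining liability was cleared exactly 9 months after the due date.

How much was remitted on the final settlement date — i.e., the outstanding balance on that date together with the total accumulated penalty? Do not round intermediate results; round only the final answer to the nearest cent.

CHF 4,300,337.70

Balance at month 6: CHF 4,916,170.0000 × (1 + 0.0135)^6 = CHF 5,328,063.7248…
After CHF 1,622,300.00 payment: CHF 5,328,063.7248… − CHF 1,622,300.00 = CHF 3,705,763.7248…
Balance at month 9: CHF 3,705,763.7248… × (1 + 0.0135)^3 = CHF 3,857,882.3995…
Penalty: 9 × 1% × CHF 4,916,170.00 = CHF 442,455.30
Final settlement = outstanding balance + penalty = CHF 3,857,882.3995… + CHF 442,455.30 = CHF 4,300,337.70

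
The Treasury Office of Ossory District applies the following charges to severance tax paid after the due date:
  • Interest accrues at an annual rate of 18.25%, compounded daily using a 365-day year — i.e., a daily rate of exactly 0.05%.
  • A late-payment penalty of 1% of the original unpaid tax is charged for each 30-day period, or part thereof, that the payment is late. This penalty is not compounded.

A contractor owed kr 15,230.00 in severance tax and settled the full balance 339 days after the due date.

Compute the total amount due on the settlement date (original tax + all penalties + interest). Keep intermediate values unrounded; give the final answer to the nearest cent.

kr 19,870.00

Penalty periods: ⌈339/30⌉ = 12; penalty = 12 × 1% × kr 15,230.00 = kr 1,827.60
Interest: kr 15,230.00 × ((1 + 0.0005)^339 − 1) = kr 15,230.00 × 0.18466216… = kr 2,812.4047…
Total = kr 15,230.00 + kr 1,827.6000 + kr 2,812.4047… = kr 19,870.00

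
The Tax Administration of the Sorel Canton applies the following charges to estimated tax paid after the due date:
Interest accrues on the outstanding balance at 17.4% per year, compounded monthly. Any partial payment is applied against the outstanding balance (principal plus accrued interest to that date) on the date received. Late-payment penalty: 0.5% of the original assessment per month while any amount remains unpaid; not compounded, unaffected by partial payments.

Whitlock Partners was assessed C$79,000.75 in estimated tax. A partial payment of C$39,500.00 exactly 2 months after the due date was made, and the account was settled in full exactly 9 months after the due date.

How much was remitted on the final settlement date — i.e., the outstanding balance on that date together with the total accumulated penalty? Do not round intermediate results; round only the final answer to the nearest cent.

Monthly rate = 17.4% ÷ 12 = 1.45%
Balance at month 2: C$79,000.7500 × (1 + 0.0145)^2 = C$81,308.3817…
After C$39,500.00 payment: C$81,308.3817… − C$39,500.00 = C$41,808.3817…
Balance at month 9: C$41,808.3817… × (1 + 0.0145)^7 = C$46,241.0531…
Penalty: 9 × 0.5% × C$79,000.75 = C$3,555.03…
Final settlement = outstanding balance + penalty = C$46,241.0531… + C$3,555.03… = C$49,796.09

C$49,796.09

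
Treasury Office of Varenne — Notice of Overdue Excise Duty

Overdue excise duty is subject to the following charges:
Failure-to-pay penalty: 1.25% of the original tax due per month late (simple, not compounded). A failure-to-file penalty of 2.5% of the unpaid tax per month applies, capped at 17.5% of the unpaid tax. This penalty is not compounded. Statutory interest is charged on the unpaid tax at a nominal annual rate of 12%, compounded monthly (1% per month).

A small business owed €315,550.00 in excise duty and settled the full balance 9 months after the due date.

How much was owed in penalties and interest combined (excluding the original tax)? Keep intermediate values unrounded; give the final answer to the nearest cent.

€120,283.01

Failure-to-file: 9 × 2.5% × €315,550.00 = €70,998.75, capped at 17.5% × €315,550.00 = €55,221.25
Failure-to-pay penalty: 9 × 1.25% × €315,550.00 = €35,499.38…
Interest: €315,550.00 × ((1 + 0.01)^9 − 1) = €315,550.00 × 0.0936853… = €29,562.3878…
Penalties + interest = €90,720.6250 + €29,562.3878… = €120,283.01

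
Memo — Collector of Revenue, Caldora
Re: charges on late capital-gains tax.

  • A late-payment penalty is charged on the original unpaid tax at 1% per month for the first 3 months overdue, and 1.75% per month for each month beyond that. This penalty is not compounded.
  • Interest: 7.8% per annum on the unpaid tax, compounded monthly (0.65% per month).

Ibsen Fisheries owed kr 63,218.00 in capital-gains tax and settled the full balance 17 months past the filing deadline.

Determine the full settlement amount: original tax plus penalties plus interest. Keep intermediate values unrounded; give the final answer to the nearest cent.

kr 87,963.87

Penalty, months 1–3: 3 × 1% × kr 63,218.00 = kr 1,896.54
Penalty, months 4–17: 14 × 1.75% × kr 63,218.00 = kr 15,488.41
Interest: kr 63,218.00 × ((1 + 0.0065)^17 − 1) = kr 63,218.00 × 0.1164371… = kr 7,360.9185…
Total = kr 63,218.00 + kr 17,384.9500 + kr 7,360.9185… = kr 87,963.87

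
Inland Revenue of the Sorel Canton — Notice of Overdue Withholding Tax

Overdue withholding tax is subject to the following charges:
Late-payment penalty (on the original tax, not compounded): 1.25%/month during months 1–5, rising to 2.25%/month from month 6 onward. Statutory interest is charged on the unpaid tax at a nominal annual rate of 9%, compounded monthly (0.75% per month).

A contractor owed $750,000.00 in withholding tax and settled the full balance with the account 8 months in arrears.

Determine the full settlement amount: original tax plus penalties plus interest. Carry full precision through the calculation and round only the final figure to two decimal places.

Penalty, months 1–5: 5 × 1.25% × $750,000.00 = $46,875.00
Penalty, months 6–8: 3 × 2.25% × $750,000.00 = $50,625.00
Interest: $750,000.00 × ((1 + 0.0075)^8 − 1) = $750,000.00 × 0.0615988… = $46,199.1359…
Total = $750,000.00 + $97,500.0000 + $46,199.1359… = $893,699.14

$893,699.14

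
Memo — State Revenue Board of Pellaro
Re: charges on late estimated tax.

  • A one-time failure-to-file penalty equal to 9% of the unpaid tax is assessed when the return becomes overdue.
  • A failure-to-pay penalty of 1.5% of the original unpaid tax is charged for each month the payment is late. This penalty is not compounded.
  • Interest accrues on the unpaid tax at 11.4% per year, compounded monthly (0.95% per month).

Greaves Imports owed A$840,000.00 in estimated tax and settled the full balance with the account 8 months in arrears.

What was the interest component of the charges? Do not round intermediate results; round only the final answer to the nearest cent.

A$66,003.49

Interest: A$840,000.00 × ((1 + 0.0095)^8 − 1) = A$840,000.00 × 0.0785756… = A$66,003.4935…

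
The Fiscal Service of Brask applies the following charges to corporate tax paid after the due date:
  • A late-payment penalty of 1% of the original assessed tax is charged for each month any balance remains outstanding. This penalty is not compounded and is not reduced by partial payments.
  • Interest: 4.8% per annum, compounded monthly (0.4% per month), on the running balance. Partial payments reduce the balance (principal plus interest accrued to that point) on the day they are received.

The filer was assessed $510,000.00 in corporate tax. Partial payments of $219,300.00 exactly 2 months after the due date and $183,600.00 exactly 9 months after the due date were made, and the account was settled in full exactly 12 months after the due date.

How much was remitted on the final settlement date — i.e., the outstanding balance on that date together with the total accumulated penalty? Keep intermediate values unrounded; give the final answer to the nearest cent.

Balance at month 2: $510,000.0000 × (1 + 0.004)^2 = $514,088.1600
After $219,300.00 payment: $514,088.1600 − $219,300.00 = $294,788.1600
Balance at month 9: $294,788.1600 × (1 + 0.004)^7 = $303,141.9403…
After $183,600.00 payment: $303,141.9403… − $183,600.00 = $119,541.9403…
Balance at month 12: $119,541.9403… × (1 + 0.004)^3 = $120,982.1892…
Penalty: 12 × 1% × $510,000.00 = $61,200.00
Final settlement = outstanding balance + penalty = $120,982.1892… + $61,200.00 = $182,182.19

$182,182.19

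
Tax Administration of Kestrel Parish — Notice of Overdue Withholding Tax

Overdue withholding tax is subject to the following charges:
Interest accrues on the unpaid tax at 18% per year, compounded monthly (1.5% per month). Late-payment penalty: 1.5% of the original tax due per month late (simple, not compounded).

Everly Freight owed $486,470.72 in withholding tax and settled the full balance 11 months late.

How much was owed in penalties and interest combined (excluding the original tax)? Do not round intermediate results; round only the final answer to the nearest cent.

$166,834.62

Late-payment penalty = 1.5% × $486,470.72 × 11 mo = $80,267.67…
Interest: $486,470.72 × ((1 + 0.015)^11 − 1) = $486,470.72 × 0.1779489… = $86,566.9477…
Penalties + interest = $80,267.6688 + $86,566.9477… = $166,834.62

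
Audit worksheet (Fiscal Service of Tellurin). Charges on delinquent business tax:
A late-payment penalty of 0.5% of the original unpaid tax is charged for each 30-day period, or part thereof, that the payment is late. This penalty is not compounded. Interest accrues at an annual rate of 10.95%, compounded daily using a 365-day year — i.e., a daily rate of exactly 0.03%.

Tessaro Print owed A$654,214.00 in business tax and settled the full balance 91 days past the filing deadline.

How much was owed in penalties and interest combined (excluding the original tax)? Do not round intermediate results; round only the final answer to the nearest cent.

A$31,187.59

Penalty periods: ⌈91/30⌉ = 4; penalty = 4 × 0.5% × A$654,214.00 = A$13,084.28
Interest: A$654,214.00 × ((1 + 0.0003)^91 − 1) = A$654,214.00 × 0.02767185… = A$18,103.3129…
Penalties + interest = A$13,084.2800 + A$18,103.3129… = A$31,187.59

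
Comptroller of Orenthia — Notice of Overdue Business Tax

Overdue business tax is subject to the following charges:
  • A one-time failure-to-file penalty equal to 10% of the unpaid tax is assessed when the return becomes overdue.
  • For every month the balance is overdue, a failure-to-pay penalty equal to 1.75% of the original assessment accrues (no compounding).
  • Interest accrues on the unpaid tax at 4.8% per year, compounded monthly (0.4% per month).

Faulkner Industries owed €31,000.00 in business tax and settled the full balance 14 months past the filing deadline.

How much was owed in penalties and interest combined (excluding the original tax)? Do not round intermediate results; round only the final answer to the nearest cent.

€12,476.87

Failure-to-file penalty: 10% × €31,000.00 = €3,100.00
Failure-to-pay penalty: 14 × 1.75% × €31,000.00 = €7,595.00
Interest: €31,000.00 × ((1 + 0.004)^14 − 1) = €31,000.00 × 0.0574796… = €1,781.8662…
Penalties + interest = €10,695.0000 + €1,781.8662… = €12,476.87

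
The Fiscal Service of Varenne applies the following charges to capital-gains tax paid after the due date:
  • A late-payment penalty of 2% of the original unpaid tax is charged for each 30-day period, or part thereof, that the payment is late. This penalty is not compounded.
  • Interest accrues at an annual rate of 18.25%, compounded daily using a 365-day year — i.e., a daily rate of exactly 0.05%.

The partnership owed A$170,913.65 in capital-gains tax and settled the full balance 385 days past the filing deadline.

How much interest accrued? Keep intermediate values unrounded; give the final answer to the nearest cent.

A$36,270.98

Interest: A$170,913.65 × ((1 + 0.0005)^385 − 1) = A$170,913.65 × 0.21221818… = A$36,270.9844…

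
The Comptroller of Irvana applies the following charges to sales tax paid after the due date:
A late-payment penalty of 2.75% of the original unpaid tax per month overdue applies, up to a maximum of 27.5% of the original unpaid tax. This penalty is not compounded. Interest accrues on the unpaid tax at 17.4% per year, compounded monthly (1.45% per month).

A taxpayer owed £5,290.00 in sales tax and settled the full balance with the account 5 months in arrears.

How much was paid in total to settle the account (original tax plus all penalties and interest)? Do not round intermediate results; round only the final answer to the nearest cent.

Penalty: 5 × 2.75% × £5,290.00 = £727.38… (below the 27.5% cap of £1,454.75)
Interest: £5,290.00 × ((1 + 0.0145)^5 − 1) = £5,290.00 × 0.0746332… = £394.8097…
Total = £5,290.00 + £727.3750 + £394.8097… = £6,412.18

£6,412.18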